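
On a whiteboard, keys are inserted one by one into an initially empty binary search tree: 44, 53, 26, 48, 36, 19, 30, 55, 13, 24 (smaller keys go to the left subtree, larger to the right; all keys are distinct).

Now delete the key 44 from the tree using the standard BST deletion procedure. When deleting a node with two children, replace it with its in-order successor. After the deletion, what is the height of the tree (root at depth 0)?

Insert 44: tree is empty, so 44 becomes the root.
Insert 53: 53 > 44 → go right. Place as right child of 44.
Insert 26: 26 < 44 → go left. Place as left child of 44.
Insert 48: 48 > 44 → go right; 48 < 53 → go left. Place as left child of 53.
Insert 36: 36 < 44 → go left; 36 > 26 → go right. Place as right child of 26.
Insert 19: 19 < 44 → go left; 19 < 26 → go left. Place as left child of 26.
Insert 30: 30 < 44 → go left; 30 > 26 → go right; 30 < 36 → go left. Place as left child of 36.
Insert 55: 55 > 44 → go right; 55 > 53 → go right. Place as right child of 53.
Insert 13: 13 < 44 → go left; 13 < 26 → go left; 13 < 19 → go left. Place as left child of 19.
Insert 24: 24 < 44 → go left; 24 < 26 → go left; 24 > 19 → go right. Place as right child of 19.

Delete 44 (two children — replace with in-order successor).
After deletion, deepest node is 30 at depth 3.

3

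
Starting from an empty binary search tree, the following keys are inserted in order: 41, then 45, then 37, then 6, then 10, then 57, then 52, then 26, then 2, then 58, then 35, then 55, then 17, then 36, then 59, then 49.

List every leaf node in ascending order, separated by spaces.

2 17 36 49 55 59

Insert 41: tree is empty, so 41 becomes the root.
Insert 45: 45 > 41 → go right. Place as right child of 41.
Insert 37: 37 < 41 → go left. Place as left child of 41.
Insert 6: 6 < 41 → go left; 6 < 37 → go left. Place as left child of 37.
Insert 10: 10 < 41 → go left; 10 < 37 → go left; 10 > 6 → go right. Place as right child of 6.
Insert 57: 57 > 41 → go right; 57 > 45 → go right. Place as right child of 45.
Insert 52: 52 > 41 → go right; 52 > 45 → go right; 52 < 57 → go left. Place as left child of 57.
Insert 26: 26 < 41 → go left; 26 < 37 → go left; 26 > 6 → go right; 26 > 10 → go right. Place as right child of 10.
Insert 2: 2 < 41 → go left; 2 < 37 → go left; 2 < 6 → go left. Place as left child of 6.
Insert 58: 58 > 41 → go right; 58 > 45 → go right; 58 > 57 → go right. Place as right child of 57.
Insert 35: 35 < 41 → go left; 35 < 37 → go left; 35 > 6 → go right; 35 > 10 → go right; 35 > 26 → go right. Place as right child of 26.
Insert 55: 55 > 41 → go right; 55 > 45 → go right; 55 < 57 → go left; 55 > 52 → go right. Place as right child of 52.
Insert 17: 17 < 41 → go left; 17 < 37 → go left; 17 > 6 → go right; 17 > 10 → go right; 17 < 26 → go left. Place as left child of 26.
Insert 36: 36 < 41 → go left; 36 < 37 → go left; 36 > 6 → go right; 36 > 10 → go right; 36 > 26 → go right; 36 > 35 → go right. Place as right child of 35.
Insert 59: 59 > 41 → go right; 59 > 45 → go right; 59 > 57 → go right; 59 > 58 → go right. Place as right child of 58.
Insert 49: 49 > 41 → go right; 49 > 45 → go right; 49 < 57 → go left; 49 < 52 → go left. Place as left child of 52.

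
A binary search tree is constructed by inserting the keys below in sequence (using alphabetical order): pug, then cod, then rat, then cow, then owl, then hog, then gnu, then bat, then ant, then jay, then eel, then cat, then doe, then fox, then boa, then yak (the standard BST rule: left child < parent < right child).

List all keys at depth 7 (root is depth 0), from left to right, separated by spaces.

Insert pug: tree is empty, so pug becomes the root.
Insert cod: cod < pug → go left. Place as left child of pug.
Insert rat: rat > pug → go right. Place as right child of pug.
Insert cow: cow < pug → go left; cow > cod → go right. Place as right child of cod.
Insert owl: owl < pug → go left; owl > cod → go right; owl > cow → go right. Place as right child of cow.
Insert hog: hog < pug → go left; hog > cod → go right; hog > cow → go right; hog < owl → go left. Place as left child of owl.
Insert gnu: gnu < pug → go left; gnu > cod → go right; gnu > cow → go right; gnu < owl → go left; gnu < hog → go left. Place as left child of hog.
Insert bat: bat < pug → go left; bat < cod → go left. Place as left child of cod.
Insert ant: ant < pug → go left; ant < cod → go left; ant < bat → go left. Place as left child of bat.
Insert jay: jay < pug → go left; jay > cod → go right; jay > cow → go right; jay < owl → go left; jay > hog → go right. Place as right child of hog.
Insert eel: eel < pug → go left; eel > cod → go right; eel > cow → go right; eel < owl → go left; eel < hog → go left; eel < gnu → go left. Place as left child of gnu.
Insert cat: cat < pug → go left; cat < cod → go left; cat > bat → go right. Place as right child of bat.
Insert doe: doe < pug → go left; doe > cod → go right; doe > cow → go right; doe < owl → go left; doe < hog → go left; doe < gnu → go left; doe < eel → go left. Place as left child of eel.
Insert fox: fox < pug → go left; fox > cod → go right; fox > cow → go right; fox < owl → go left; fox < hog → go left; fox < gnu → go left; fox > eel → go right. Place as right child of eel.
Insert boa: boa < pug → go left; boa < cod → go left; boa > bat → go right; boa < cat → go left. Place as left child of cat.
Insert yak: yak > pug → go right; yak > rat → go right. Place as right child of rat.

doe fox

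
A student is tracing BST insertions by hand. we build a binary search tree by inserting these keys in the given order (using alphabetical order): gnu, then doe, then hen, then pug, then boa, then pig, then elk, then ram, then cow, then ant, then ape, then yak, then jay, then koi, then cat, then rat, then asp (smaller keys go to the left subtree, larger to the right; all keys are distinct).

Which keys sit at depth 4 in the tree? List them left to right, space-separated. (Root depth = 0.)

Insert gnu: tree is empty, so gnu becomes the root.
Insert doe: doe < gnu → go left. Place as left child of gnu.
Insert hen: hen > gnu → go right. Place as right child of gnu.
Insert pug: pug > gnu → go right; pug > hen → go right. Place as right child of hen.
Insert boa: boa < gnu → go left; boa < doe → go left. Place as left child of doe.
Insert pig: pig > gnu → go right; pig > hen → go right; pig < pug → go left. Place as left child of pug.
Insert elk: elk < gnu → go left; elk > doe → go right. Place as right child of doe.
Insert ram: ram > gnu → go right; ram > hen → go right; ram > pug → go right. Place as right child of pug.
Insert cow: cow < gnu → go left; cow < doe → go left; cow > boa → go right. Place as right child of boa.
Insert ant: ant < gnu → go left; ant < doe → go left; ant < boa → go left. Place as left child of boa.
Insert ape: ape < gnu → go left; ape < doe → go left; ape < boa → go left; ape > ant → go right. Place as right child of ant.
Insert yak: yak > gnu → go right; yak > hen → go right; yak > pug → go right; yak > ram → go right. Place as right child of ram.
Insert jay: jay > gnu → go right; jay > hen → go right; jay < pug → go left; jay < pig → go left. Place as left child of pig.
Insert koi: koi > gnu → go right; koi > hen → go right; koi < pug → go left; koi < pig → go left; koi > jay → go right. Place as right child of jay.
Insert cat: cat < gnu → go left; cat < doe → go left; cat > boa → go right; cat < cow → go left. Place as left child of cow.
Insert rat: rat > gnu → go right; rat > hen → go right; rat > pug → go right; rat > ram → go right; rat < yak → go left. Place as left child of yak.
Insert asp: asp < gnu → go left; asp < doe → go left; asp < boa → go left; asp > ant → go right; asp > ape → go right. Place as right child of ape.

ape cat jay yak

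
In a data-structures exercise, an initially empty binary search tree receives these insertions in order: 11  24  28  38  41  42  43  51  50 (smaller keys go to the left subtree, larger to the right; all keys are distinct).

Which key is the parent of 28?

11: root
24: right child of 11 (depth 1)
28: right child of 24 (depth 2)
38: right child of 28 (depth 3)
41: right child of 38 (depth 4)
42: right child of 41 (depth 5)
43: right child of 42 (depth 6)
51: right child of 43 (depth 7)
50: left child of 51 (depth 8)

24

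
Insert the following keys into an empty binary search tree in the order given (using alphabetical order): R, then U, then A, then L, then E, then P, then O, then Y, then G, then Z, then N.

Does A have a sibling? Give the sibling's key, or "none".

R: root
U: right child of R (depth 1)
A: left child of R (depth 1)
L: right child of A (depth 2)
E: left child of L (depth 3)
P: right child of L (depth 3)
O: left child of P (depth 4)
Y: right child of U (depth 2)
G: right child of E (depth 4)
Z: right child of Y (depth 3)
N: left child of O (depth 5)

A's parent is R; the other child of R is U.

U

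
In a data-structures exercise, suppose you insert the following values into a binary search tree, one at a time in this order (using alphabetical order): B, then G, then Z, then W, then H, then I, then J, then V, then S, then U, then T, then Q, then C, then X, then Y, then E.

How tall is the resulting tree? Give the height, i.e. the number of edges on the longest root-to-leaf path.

B: root
G: right child of B (depth 1)
Z: right child of G (depth 2)
W: left child of Z (depth 3)
H: left child of W (depth 4)
I: right child of H (depth 5)
J: right child of I (depth 6)
V: right child of J (depth 7)
S: left child of V (depth 8)
U: right child of S (depth 9)
T: left child of U (depth 10)
Q: left child of S (depth 9)
C: left child of G (depth 2)
X: right child of W (depth 4)
Y: right child of X (depth 5)
E: right child of C (depth 3)

The deepest node is T at depth 10.

10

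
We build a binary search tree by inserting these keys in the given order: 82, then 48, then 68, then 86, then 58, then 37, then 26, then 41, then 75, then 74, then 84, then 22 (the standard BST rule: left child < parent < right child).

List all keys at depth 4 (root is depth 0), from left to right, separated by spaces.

Insert 82: tree is empty, so 82 becomes the root.
Insert 48: 48 < 82 → go left. Place as left child of 82.
Insert 68: 68 < 82 → go left; 68 > 48 → go right. Place as right child of 48.
Insert 86: 86 > 82 → go right. Place as right child of 82.
Insert 58: 58 < 82 → go left; 58 > 48 → go right; 58 < 68 → go left. Place as left child of 68.
Insert 37: 37 < 82 → go left; 37 < 48 → go left. Place as left child of 48.
Insert 26: 26 < 82 → go left; 26 < 48 → go left; 26 < 37 → go left. Place as left child of 37.
Insert 41: 41 < 82 → go left; 41 < 48 → go left; 41 > 37 → go right. Place as right child of 37.
Insert 75: 75 < 82 → go left; 75 > 48 → go right; 75 > 68 → go right. Place as right child of 68.
Insert 74: 74 < 82 → go left; 74 > 48 → go right; 74 > 68 → go right; 74 < 75 → go left. Place as left child of 75.
Insert 84: 84 > 82 → go right; 84 < 86 → go left. Place as left child of 86.
Insert 22: 22 < 82 → go left; 22 < 48 → go left; 22 < 37 → go left; 22 < 26 → go left. Place as left child of 26.

22 74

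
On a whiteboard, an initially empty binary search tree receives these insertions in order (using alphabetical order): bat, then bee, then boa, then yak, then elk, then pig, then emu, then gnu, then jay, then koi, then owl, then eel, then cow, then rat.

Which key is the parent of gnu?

emu

bat: root
bee: right child of bat (depth 1)
boa: right child of bee (depth 2)
yak: right child of boa (depth 3)
elk: left child of yak (depth 4)
pig: right child of elk (depth 5)
emu: left child of pig (depth 6)
gnu: right child of emu (depth 7)
jay: right child of gnu (depth 8)
koi: right child of jay (depth 9)
owl: right child of koi (depth 10)
eel: left child of elk (depth 5)
cow: left child of eel (depth 6)
rat: right child of pig (depth 6)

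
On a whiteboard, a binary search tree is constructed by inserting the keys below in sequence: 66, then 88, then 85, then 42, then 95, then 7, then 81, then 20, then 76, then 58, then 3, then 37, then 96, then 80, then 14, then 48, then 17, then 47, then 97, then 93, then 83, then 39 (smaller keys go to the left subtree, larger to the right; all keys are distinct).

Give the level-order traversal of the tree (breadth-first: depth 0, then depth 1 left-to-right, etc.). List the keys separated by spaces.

66 42 88 7 58 85 95 3 20 48 81 93 96 14 37 47 76 83 97 17 39 80

Resulting structure (node: left, right):
  66: L=42, R=88
  88: L=85, R=95
  85: L=81, R=–
  42: L=7, R=58
  95: L=93, R=96
  7: L=3, R=20
  81: L=76, R=83
  20: L=14, R=37
  76: L=–, R=80
  58: L=48, R=–
  3: L=–, R=–
  37: L=–, R=39
  96: L=–, R=97
  80: L=–, R=–
  14: L=–, R=17
  48: L=47, R=–
  17: L=–, R=–
  47: L=–, R=–
  97: L=–, R=–
  93: L=–, R=–
  83: L=–, R=–
  39: L=–, R=–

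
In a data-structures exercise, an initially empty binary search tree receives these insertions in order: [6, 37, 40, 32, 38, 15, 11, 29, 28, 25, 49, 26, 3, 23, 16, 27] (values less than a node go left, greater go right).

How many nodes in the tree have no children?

6: root
37: right child of 6 (depth 1)
40: right child of 37 (depth 2)
32: left child of 37 (depth 2)
38: left child of 40 (depth 3)
15: left child of 32 (depth 3)
11: left child of 15 (depth 4)
29: right child of 15 (depth 4)
28: left child of 29 (depth 5)
25: left child of 28 (depth 6)
49: right child of 40 (depth 3)
26: right child of 25 (depth 7)
3: left child of 6 (depth 1)
23: left child of 25 (depth 7)
16: left child of 23 (depth 8)
27: right child of 26 (depth 8)

Leaves: 3, 11, 16, 27, 38, 49 — 6 in total.

6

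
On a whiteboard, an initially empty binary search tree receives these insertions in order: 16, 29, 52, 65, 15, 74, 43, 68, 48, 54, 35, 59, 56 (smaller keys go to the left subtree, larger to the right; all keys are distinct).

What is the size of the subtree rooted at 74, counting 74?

2

16: root
29: right child of 16 (depth 1)
52: right child of 29 (depth 2)
65: right child of 52 (depth 3)
15: left child of 16 (depth 1)
74: right child of 65 (depth 4)
43: left child of 52 (depth 3)
68: left child of 74 (depth 5)
48: right child of 43 (depth 4)
54: left child of 65 (depth 4)
35: left child of 43 (depth 4)
59: right child of 54 (depth 5)
56: left child of 59 (depth 6)

Subtree rooted at 74 contains: 74, 68 — 2 nodes.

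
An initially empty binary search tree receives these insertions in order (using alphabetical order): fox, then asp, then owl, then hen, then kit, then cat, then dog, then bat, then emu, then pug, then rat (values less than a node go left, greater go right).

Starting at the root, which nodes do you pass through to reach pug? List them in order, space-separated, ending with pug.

fox owl pug

Resulting structure (node: left, right):
  fox: L=asp, R=owl
  asp: L=–, R=cat
  owl: L=hen, R=pug
  hen: L=–, R=kit
  kit: L=–, R=–
  cat: L=bat, R=dog
  dog: L=–, R=emu
  bat: L=–, R=–
  emu: L=–, R=–
  pug: L=–, R=rat
  rat: L=–, R=–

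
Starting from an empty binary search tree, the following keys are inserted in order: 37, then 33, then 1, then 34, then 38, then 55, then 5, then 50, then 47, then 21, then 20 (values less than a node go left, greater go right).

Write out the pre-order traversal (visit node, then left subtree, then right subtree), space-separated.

37 33 1 5 21 20 34 38 55 50 47

37: root
33: left child of 37 (depth 1)
1: left child of 33 (depth 2)
34: right child of 33 (depth 2)
38: right child of 37 (depth 1)
55: right child of 38 (depth 2)
5: right child of 1 (depth 3)
50: left child of 55 (depth 3)
47: left child of 50 (depth 4)
21: right child of 5 (depth 4)
20: left child of 21 (depth 5)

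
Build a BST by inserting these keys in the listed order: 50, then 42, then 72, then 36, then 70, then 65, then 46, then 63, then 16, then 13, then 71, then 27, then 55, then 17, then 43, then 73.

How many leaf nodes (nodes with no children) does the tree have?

6

50: root
42: left child of 50 (depth 1)
72: right child of 50 (depth 1)
36: left child of 42 (depth 2)
70: left child of 72 (depth 2)
65: left child of 70 (depth 3)
46: right child of 42 (depth 2)
63: left child of 65 (depth 4)
16: left child of 36 (depth 3)
13: left child of 16 (depth 4)
71: right child of 70 (depth 3)
27: right child of 16 (depth 4)
55: left child of 63 (depth 5)
17: left child of 27 (depth 5)
43: left child of 46 (depth 3)
73: right child of 72 (depth 2)

Leaves: 13, 17, 43, 55, 71, 73 — 6 in total.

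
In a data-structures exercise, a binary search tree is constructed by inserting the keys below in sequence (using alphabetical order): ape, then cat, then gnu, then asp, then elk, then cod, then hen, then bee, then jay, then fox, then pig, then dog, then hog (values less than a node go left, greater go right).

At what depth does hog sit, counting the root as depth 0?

Insert ape: tree is empty, so ape becomes the root.
Insert cat: cat > ape → go right. Place as right child of ape.
Insert gnu: gnu > ape → go right; gnu > cat → go right. Place as right child of cat.
Insert asp: asp > ape → go right; asp < cat → go left. Place as left child of cat.
Insert elk: elk > ape → go right; elk > cat → go right; elk < gnu → go left. Place as left child of gnu.
Insert cod: cod > ape → go right; cod > cat → go right; cod < gnu → go left; cod < elk → go left. Place as left child of elk.
Insert hen: hen > ape → go right; hen > cat → go right; hen > gnu → go right. Place as right child of gnu.
Insert bee: bee > ape → go right; bee < cat → go left; bee > asp → go right. Place as right child of asp.
Insert jay: jay > ape → go right; jay > cat → go right; jay > gnu → go right; jay > hen → go right. Place as right child of hen.
Insert fox: fox > ape → go right; fox > cat → go right; fox < gnu → go left; fox > elk → go right. Place as right child of elk.
Insert pig: pig > ape → go right; pig > cat → go right; pig > gnu → go right; pig > hen → go right; pig > jay → go right. Place as right child of jay.
Insert dog: dog > ape → go right; dog > cat → go right; dog < gnu → go left; dog < elk → go left; dog > cod → go right. Place as right child of cod.
Insert hog: hog > ape → go right; hog > cat → go right; hog > gnu → go right; hog > hen → go right; hog < jay → go left. Place as left child of jay.

Path to hog: ape → cat → gnu → hen → jay → hog, which is 5 edges.

5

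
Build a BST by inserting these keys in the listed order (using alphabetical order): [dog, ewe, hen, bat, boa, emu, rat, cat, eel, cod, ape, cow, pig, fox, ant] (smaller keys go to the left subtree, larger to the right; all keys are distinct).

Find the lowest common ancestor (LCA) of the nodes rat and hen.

hen

dog: root
ewe: right child of dog (depth 1)
hen: right child of ewe (depth 2)
bat: left child of dog (depth 1)
boa: right child of bat (depth 2)
emu: left child of ewe (depth 2)
rat: right child of hen (depth 3)
cat: right child of boa (depth 3)
eel: left child of emu (depth 3)
cod: right child of cat (depth 4)
ape: left child of bat (depth 2)
cow: right child of cod (depth 5)
pig: left child of rat (depth 4)
fox: left child of hen (depth 3)
ant: left child of ape (depth 3)

Path to rat: dog → ewe → hen → rat
Path to hen: dog → ewe → hen
hen lies on both paths and is an ancestor of the other node.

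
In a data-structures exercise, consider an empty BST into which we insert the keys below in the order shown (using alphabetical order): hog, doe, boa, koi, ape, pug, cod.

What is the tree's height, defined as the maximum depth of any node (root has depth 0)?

hog: root
doe: left child of hog (depth 1)
boa: left child of doe (depth 2)
koi: right child of hog (depth 1)
ape: left child of boa (depth 3)
pug: right child of koi (depth 2)
cod: right child of boa (depth 3)

The deepest node is ape at depth 3.

3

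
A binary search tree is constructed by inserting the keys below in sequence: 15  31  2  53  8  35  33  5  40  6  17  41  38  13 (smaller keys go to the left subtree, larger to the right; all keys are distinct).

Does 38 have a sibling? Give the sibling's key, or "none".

Resulting structure (node: left, right):
  15: L=2, R=31
  31: L=17, R=53
  2: L=–, R=8
  53: L=35, R=–
  8: L=5, R=13
  35: L=33, R=40
  33: L=–, R=–
  5: L=–, R=6
  40: L=38, R=41
  6: L=–, R=–
  17: L=–, R=–
  41: L=–, R=–
  38: L=–, R=–
  13: L=–, R=–

38's parent is 40; the other child of 40 is 41.

41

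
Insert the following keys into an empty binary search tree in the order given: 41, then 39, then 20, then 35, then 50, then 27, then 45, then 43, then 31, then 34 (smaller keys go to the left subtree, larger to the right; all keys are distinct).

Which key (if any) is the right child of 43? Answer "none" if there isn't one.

none

Insert 41: tree is empty, so 41 becomes the root.
Insert 39: 39 < 41 → go left. Place as left child of 41.
Insert 20: 20 < 41 → go left; 20 < 39 → go left. Place as left child of 39.
Insert 35: 35 < 41 → go left; 35 < 39 → go left; 35 > 20 → go right. Place as right child of 20.
Insert 50: 50 > 41 → go right. Place as right child of 41.
Insert 27: 27 < 41 → go left; 27 < 39 → go left; 27 > 20 → go right; 27 < 35 → go left. Place as left child of 35.
Insert 45: 45 > 41 → go right; 45 < 50 → go left. Place as left child of 50.
Insert 43: 43 > 41 → go right; 43 < 50 → go left; 43 < 45 → go left. Place as left child of 45.
Insert 31: 31 < 41 → go left; 31 < 39 → go left; 31 > 20 → go right; 31 < 35 → go left; 31 > 27 → go right. Place as right child of 27.
Insert 34: 34 < 41 → go left; 34 < 39 → go left; 34 > 20 → go right; 34 < 35 → go left; 34 > 27 → go right; 34 > 31 → go right. Place as right child of 31.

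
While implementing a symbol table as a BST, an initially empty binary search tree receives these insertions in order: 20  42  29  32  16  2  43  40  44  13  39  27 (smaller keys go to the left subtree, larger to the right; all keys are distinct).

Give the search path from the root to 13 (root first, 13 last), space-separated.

20 16 2 13

Resulting structure (node: left, right):
  20: L=16, R=42
  42: L=29, R=43
  29: L=27, R=32
  32: L=–, R=40
  16: L=2, R=–
  2: L=–, R=13
  43: L=–, R=44
  40: L=39, R=–
  44: L=–, R=–
  13: L=–, R=–
  39: L=–, R=–
  27: L=–, R=–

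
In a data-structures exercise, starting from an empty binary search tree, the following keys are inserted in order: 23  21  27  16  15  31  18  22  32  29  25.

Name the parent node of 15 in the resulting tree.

Insert 23: tree is empty, so 23 becomes the root.
Insert 21: 21 < 23 → go left. Place as left child of 23.
Insert 27: 27 > 23 → go right. Place as right child of 23.
Insert 16: 16 < 23 → go left; 16 < 21 → go left. Place as left child of 21.
Insert 15: 15 < 23 → go left; 15 < 21 → go left; 15 < 16 → go left. Place as left child of 16.
Insert 31: 31 > 23 → go right; 31 > 27 → go right. Place as right child of 27.
Insert 18: 18 < 23 → go left; 18 < 21 → go left; 18 > 16 → go right. Place as right child of 16.
Insert 22: 22 < 23 → go left; 22 > 21 → go right. Place as right child of 21.
Insert 32: 32 > 23 → go right; 32 > 27 → go right; 32 > 31 → go right. Place as right child of 31.
Insert 29: 29 > 23 → go right; 29 > 27 → go right; 29 < 31 → go left. Place as left child of 31.
Insert 25: 25 > 23 → go right; 25 < 27 → go left. Place as left child of 27.

16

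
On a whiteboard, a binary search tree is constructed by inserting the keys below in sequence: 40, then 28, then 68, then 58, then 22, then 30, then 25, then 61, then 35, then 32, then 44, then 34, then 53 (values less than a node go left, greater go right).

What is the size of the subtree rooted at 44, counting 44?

2

Resulting structure (node: left, right):
  40: L=28, R=68
  28: L=22, R=30
  68: L=58, R=–
  58: L=44, R=61
  22: L=–, R=25
  30: L=–, R=35
  25: L=–, R=–
  61: L=–, R=–
  35: L=32, R=–
  32: L=–, R=34
  44: L=–, R=53
  34: L=–, R=–
  53: L=–, R=–

Subtree rooted at 44 contains: 44, 53 — 2 nodes.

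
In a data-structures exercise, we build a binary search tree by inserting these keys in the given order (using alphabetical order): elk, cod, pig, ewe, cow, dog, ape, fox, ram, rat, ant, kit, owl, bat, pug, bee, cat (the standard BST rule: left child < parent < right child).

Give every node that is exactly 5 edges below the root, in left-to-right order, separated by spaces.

elk: root
cod: left child of elk (depth 1)
pig: right child of elk (depth 1)
ewe: left child of pig (depth 2)
cow: right child of cod (depth 2)
dog: right child of cow (depth 3)
ape: left child of cod (depth 2)
fox: right child of ewe (depth 3)
ram: right child of pig (depth 2)
rat: right child of ram (depth 3)
ant: left child of ape (depth 3)
kit: right child of fox (depth 4)
owl: right child of kit (depth 5)
bat: right child of ape (depth 3)
pug: left child of ram (depth 3)
bee: right child of bat (depth 4)
cat: right child of bee (depth 5)

cat owl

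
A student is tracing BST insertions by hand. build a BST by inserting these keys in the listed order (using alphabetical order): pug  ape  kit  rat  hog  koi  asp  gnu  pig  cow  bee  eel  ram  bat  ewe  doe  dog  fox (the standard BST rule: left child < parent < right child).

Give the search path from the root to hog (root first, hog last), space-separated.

pug: root
ape: left child of pug (depth 1)
kit: right child of ape (depth 2)
rat: right child of pug (depth 1)
hog: left child of kit (depth 3)
koi: right child of kit (depth 3)
asp: left child of hog (depth 4)
gnu: right child of asp (depth 5)
pig: right child of koi (depth 4)
cow: left child of gnu (depth 6)
bee: left child of cow (depth 7)
eel: right child of cow (depth 7)
ram: left child of rat (depth 2)
bat: left child of bee (depth 8)
ewe: right child of eel (depth 8)
doe: left child of eel (depth 8)
dog: right child of doe (depth 9)
fox: right child of ewe (depth 9)

pug ape kit hog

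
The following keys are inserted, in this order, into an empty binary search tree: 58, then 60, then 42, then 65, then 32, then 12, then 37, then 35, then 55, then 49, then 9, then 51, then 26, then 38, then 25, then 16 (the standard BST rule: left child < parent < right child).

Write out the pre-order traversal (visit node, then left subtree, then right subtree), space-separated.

58 42 32 12 9 26 25 16 37 35 38 55 49 51 60 65

Insert 58: tree is empty, so 58 becomes the root.
Insert 60: 60 > 58 → go right. Place as right child of 58.
Insert 42: 42 < 58 → go left. Place as left child of 58.
Insert 65: 65 > 58 → go right; 65 > 60 → go right. Place as right child of 60.
Insert 32: 32 < 58 → go left; 32 < 42 → go left. Place as left child of 42.
Insert 12: 12 < 58 → go left; 12 < 42 → go left; 12 < 32 → go left. Place as left child of 32.
Insert 37: 37 < 58 → go left; 37 < 42 → go left; 37 > 32 → go right. Place as right child of 32.
Insert 35: 35 < 58 → go left; 35 < 42 → go left; 35 > 32 → go right; 35 < 37 → go left. Place as left child of 37.
Insert 55: 55 < 58 → go left; 55 > 42 → go right. Place as right child of 42.
Insert 49: 49 < 58 → go left; 49 > 42 → go right; 49 < 55 → go left. Place as left child of 55.
Insert 9: 9 < 58 → go left; 9 < 42 → go left; 9 < 32 → go left; 9 < 12 → go left. Place as left child of 12.
Insert 51: 51 < 58 → go left; 51 > 42 → go right; 51 < 55 → go left; 51 > 49 → go right. Place as right child of 49.
Insert 26: 26 < 58 → go left; 26 < 42 → go left; 26 < 32 → go left; 26 > 12 → go right. Place as right child of 12.
Insert 38: 38 < 58 → go left; 38 < 42 → go left; 38 > 32 → go right; 38 > 37 → go right. Place as right child of 37.
Insert 25: 25 < 58 → go left; 25 < 42 → go left; 25 < 32 → go left; 25 > 12 → go right; 25 < 26 → go left. Place as left child of 26.
Insert 16: 16 < 58 → go left; 16 < 42 → go left; 16 < 32 → go left; 16 > 12 → go right; 16 < 26 → go left; 16 < 25 → go left. Place as left child of 25.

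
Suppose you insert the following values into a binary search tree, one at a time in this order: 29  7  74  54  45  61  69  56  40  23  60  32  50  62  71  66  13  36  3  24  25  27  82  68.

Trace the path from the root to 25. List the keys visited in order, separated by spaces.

29: root
7: left child of 29 (depth 1)
74: right child of 29 (depth 1)
54: left child of 74 (depth 2)
45: left child of 54 (depth 3)
61: right child of 54 (depth 3)
69: right child of 61 (depth 4)
56: left child of 61 (depth 4)
40: left child of 45 (depth 4)
23: right child of 7 (depth 2)
60: right child of 56 (depth 5)
32: left child of 40 (depth 5)
50: right child of 45 (depth 4)
62: left child of 69 (depth 5)
71: right child of 69 (depth 5)
66: right child of 62 (depth 6)
13: left child of 23 (depth 3)
36: right child of 32 (depth 6)
3: left child of 7 (depth 2)
24: right child of 23 (depth 3)
25: right child of 24 (depth 4)
27: right child of 25 (depth 5)
82: right child of 74 (depth 2)
68: right child of 66 (depth 7)

29 7 23 24 25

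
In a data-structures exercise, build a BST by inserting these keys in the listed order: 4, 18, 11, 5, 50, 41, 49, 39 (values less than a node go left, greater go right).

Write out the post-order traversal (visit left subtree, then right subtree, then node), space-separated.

Resulting structure (node: left, right):
  4: L=–, R=18
  18: L=11, R=50
  11: L=5, R=–
  5: L=–, R=–
  50: L=41, R=–
  41: L=39, R=49
  49: L=–, R=–
  39: L=–, R=–

5 11 39 49 41 50 18 4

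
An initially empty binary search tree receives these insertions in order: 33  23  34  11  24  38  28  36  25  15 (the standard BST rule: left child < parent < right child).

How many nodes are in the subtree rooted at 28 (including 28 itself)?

Resulting structure (node: left, right):
  33: L=23, R=34
  23: L=11, R=24
  34: L=–, R=38
  11: L=–, R=15
  24: L=–, R=28
  38: L=36, R=–
  28: L=25, R=–
  36: L=–, R=–
  25: L=–, R=–
  15: L=–, R=–

Subtree rooted at 28 contains: 28, 25 — 2 nodes.

2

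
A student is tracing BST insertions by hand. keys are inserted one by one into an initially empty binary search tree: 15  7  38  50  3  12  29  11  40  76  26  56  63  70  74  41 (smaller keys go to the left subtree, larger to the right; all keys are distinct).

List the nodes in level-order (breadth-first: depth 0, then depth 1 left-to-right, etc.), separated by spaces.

15 7 38 3 12 29 50 11 26 40 76 41 56 63 70 74

15: root
7: left child of 15 (depth 1)
38: right child of 15 (depth 1)
50: right child of 38 (depth 2)
3: left child of 7 (depth 2)
12: right child of 7 (depth 2)
29: left child of 38 (depth 2)
11: left child of 12 (depth 3)
40: left child of 50 (depth 3)
76: right child of 50 (depth 3)
26: left child of 29 (depth 3)
56: left child of 76 (depth 4)
63: right child of 56 (depth 5)
70: right child of 63 (depth 6)
74: right child of 70 (depth 7)
41: right child of 40 (depth 4)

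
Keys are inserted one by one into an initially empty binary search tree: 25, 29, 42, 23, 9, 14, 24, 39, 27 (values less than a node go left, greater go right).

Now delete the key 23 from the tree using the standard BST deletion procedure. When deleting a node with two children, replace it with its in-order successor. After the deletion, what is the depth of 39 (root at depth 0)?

25: root
29: right child of 25 (depth 1)
42: right child of 29 (depth 2)
23: left child of 25 (depth 1)
9: left child of 23 (depth 2)
14: right child of 9 (depth 3)
24: right child of 23 (depth 2)
39: left child of 42 (depth 3)
27: left child of 29 (depth 2)

Delete 23 (two children — replace with in-order successor).
After deletion, path to 39: 25 → 29 → 42 → 39.

3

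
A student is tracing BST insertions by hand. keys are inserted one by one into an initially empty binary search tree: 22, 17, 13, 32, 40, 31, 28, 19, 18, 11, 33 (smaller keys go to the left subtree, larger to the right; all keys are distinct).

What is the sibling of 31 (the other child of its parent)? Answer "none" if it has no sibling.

40

Insert 22: tree is empty, so 22 becomes the root.
Insert 17: 17 < 22 → go left. Place as left child of 22.
Insert 13: 13 < 22 → go left; 13 < 17 → go left. Place as left child of 17.
Insert 32: 32 > 22 → go right. Place as right child of 22.
Insert 40: 40 > 22 → go right; 40 > 32 → go right. Place as right child of 32.
Insert 31: 31 > 22 → go right; 31 < 32 → go left. Place as left child of 32.
Insert 28: 28 > 22 → go right; 28 < 32 → go left; 28 < 31 → go left. Place as left child of 31.
Insert 19: 19 < 22 → go left; 19 > 17 → go right. Place as right child of 17.
Insert 18: 18 < 22 → go left; 18 > 17 → go right; 18 < 19 → go left. Place as left child of 19.
Insert 11: 11 < 22 → go left; 11 < 17 → go left; 11 < 13 → go left. Place as left child of 13.
Insert 33: 33 > 22 → go right; 33 > 32 → go right; 33 < 40 → go left. Place as left child of 40.

31's parent is 32; the other child of 32 is 40.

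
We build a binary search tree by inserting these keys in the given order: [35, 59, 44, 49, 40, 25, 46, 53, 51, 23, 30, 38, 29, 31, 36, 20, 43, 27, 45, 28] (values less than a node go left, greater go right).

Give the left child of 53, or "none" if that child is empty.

51

Insert 35: tree is empty, so 35 becomes the root.
Insert 59: 59 > 35 → go right. Place as right child of 35.
Insert 44: 44 > 35 → go right; 44 < 59 → go left. Place as left child of 59.
Insert 49: 49 > 35 → go right; 49 < 59 → go left; 49 > 44 → go right. Place as right child of 44.
Insert 40: 40 > 35 → go right; 40 < 59 → go left; 40 < 44 → go left. Place as left child of 44.
Insert 25: 25 < 35 → go left. Place as left child of 35.
Insert 46: 46 > 35 → go right; 46 < 59 → go left; 46 > 44 → go right; 46 < 49 → go left. Place as left child of 49.
Insert 53: 53 > 35 → go right; 53 < 59 → go left; 53 > 44 → go right; 53 > 49 → go right. Place as right child of 49.
Insert 51: 51 > 35 → go right; 51 < 59 → go left; 51 > 44 → go right; 51 > 49 → go right; 51 < 53 → go left. Place as left child of 53.
Insert 23: 23 < 35 → go left; 23 < 25 → go left. Place as left child of 25.
Insert 30: 30 < 35 → go left; 30 > 25 → go right. Place as right child of 25.
Insert 38: 38 > 35 → go right; 38 < 59 → go left; 38 < 44 → go left; 38 < 40 → go left. Place as left child of 40.
Insert 29: 29 < 35 → go left; 29 > 25 → go right; 29 < 30 → go left. Place as left child of 30.
Insert 31: 31 < 35 → go left; 31 > 25 → go right; 31 > 30 → go right. Place as right child of 30.
Insert 36: 36 > 35 → go right; 36 < 59 → go left; 36 < 44 → go left; 36 < 40 → go left; 36 < 38 → go left. Place as left child of 38.
Insert 20: 20 < 35 → go left; 20 < 25 → go left; 20 < 23 → go left. Place as left child of 23.
Insert 43: 43 > 35 → go right; 43 < 59 → go left; 43 < 44 → go left; 43 > 40 → go right. Place as right child of 40.
Insert 27: 27 < 35 → go left; 27 > 25 → go right; 27 < 30 → go left; 27 < 29 → go left. Place as left child of 29.
Insert 45: 45 > 35 → go right; 45 < 59 → go left; 45 > 44 → go right; 45 < 49 → go left; 45 < 46 → go left. Place as left child of 46.
Insert 28: 28 < 35 → go left; 28 > 25 → go right; 28 < 30 → go left; 28 < 29 → go left; 28 > 27 → go right. Place as right child of 27.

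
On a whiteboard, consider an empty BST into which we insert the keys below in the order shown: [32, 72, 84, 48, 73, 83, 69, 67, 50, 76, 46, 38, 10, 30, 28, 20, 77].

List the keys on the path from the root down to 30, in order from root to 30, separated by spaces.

32 10 30

32: root
72: right child of 32 (depth 1)
84: right child of 72 (depth 2)
48: left child of 72 (depth 2)
73: left child of 84 (depth 3)
83: right child of 73 (depth 4)
69: right child of 48 (depth 3)
67: left child of 69 (depth 4)
50: left child of 67 (depth 5)
76: left child of 83 (depth 5)
46: left child of 48 (depth 3)
38: left child of 46 (depth 4)
10: left child of 32 (depth 1)
30: right child of 10 (depth 2)
28: left child of 30 (depth 3)
20: left child of 28 (depth 4)
77: right child of 76 (depth 6)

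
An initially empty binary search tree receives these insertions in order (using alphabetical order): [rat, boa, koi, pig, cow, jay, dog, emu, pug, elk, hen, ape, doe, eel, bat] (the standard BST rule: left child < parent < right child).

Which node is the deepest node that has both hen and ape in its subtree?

boa

Insert rat: tree is empty, so rat becomes the root.
Insert boa: boa < rat → go left. Place as left child of rat.
Insert koi: koi < rat → go left; koi > boa → go right. Place as right child of boa.
Insert pig: pig < rat → go left; pig > boa → go right; pig > koi → go right. Place as right child of koi.
Insert cow: cow < rat → go left; cow > boa → go right; cow < koi → go left. Place as left child of koi.
Insert jay: jay < rat → go left; jay > boa → go right; jay < koi → go left; jay > cow → go right. Place as right child of cow.
Insert dog: dog < rat → go left; dog > boa → go right; dog < koi → go left; dog > cow → go right; dog < jay → go left. Place as left child of jay.
Insert emu: emu < rat → go left; emu > boa → go right; emu < koi → go left; emu > cow → go right; emu < jay → go left; emu > dog → go right. Place as right child of dog.
Insert pug: pug < rat → go left; pug > boa → go right; pug > koi → go right; pug > pig → go right. Place as right child of pig.
Insert elk: elk < rat → go left; elk > boa → go right; elk < koi → go left; elk > cow → go right; elk < jay → go left; elk > dog → go right; elk < emu → go left. Place as left child of emu.
Insert hen: hen < rat → go left; hen > boa → go right; hen < koi → go left; hen > cow → go right; hen < jay → go left; hen > dog → go right; hen > emu → go right. Place as right child of emu.
Insert ape: ape < rat → go left; ape < boa → go left. Place as left child of boa.
Insert doe: doe < rat → go left; doe > boa → go right; doe < koi → go left; doe > cow → go right; doe < jay → go left; doe < dog → go left. Place as left child of dog.
Insert eel: eel < rat → go left; eel > boa → go right; eel < koi → go left; eel > cow → go right; eel < jay → go left; eel > dog → go right; eel < emu → go left; eel < elk → go left. Place as left child of elk.
Insert bat: bat < rat → go left; bat < boa → go left; bat > ape → go right. Place as right child of ape.

Path to hen: rat → boa → koi → cow → jay → dog → emu → hen
Path to ape: rat → boa → ape
The paths share a prefix ending at boa, then split left and right.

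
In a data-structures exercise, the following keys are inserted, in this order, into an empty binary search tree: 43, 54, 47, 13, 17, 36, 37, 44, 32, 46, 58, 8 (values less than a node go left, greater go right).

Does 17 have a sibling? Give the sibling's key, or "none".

Insert 43: tree is empty, so 43 becomes the root.
Insert 54: 54 > 43 → go right. Place as right child of 43.
Insert 47: 47 > 43 → go right; 47 < 54 → go left. Place as left child of 54.
Insert 13: 13 < 43 → go left. Place as left child of 43.
Insert 17: 17 < 43 → go left; 17 > 13 → go right. Place as right child of 13.
Insert 36: 36 < 43 → go left; 36 > 13 → go right; 36 > 17 → go right. Place as right child of 17.
Insert 37: 37 < 43 → go left; 37 > 13 → go right; 37 > 17 → go right; 37 > 36 → go right. Place as right child of 36.
Insert 44: 44 > 43 → go right; 44 < 54 → go left; 44 < 47 → go left. Place as left child of 47.
Insert 32: 32 < 43 → go left; 32 > 13 → go right; 32 > 17 → go right; 32 < 36 → go left. Place as left child of 36.
Insert 46: 46 > 43 → go right; 46 < 54 → go left; 46 < 47 → go left; 46 > 44 → go right. Place as right child of 44.
Insert 58: 58 > 43 → go right; 58 > 54 → go right. Place as right child of 54.
Insert 8: 8 < 43 → go left; 8 < 13 → go left. Place as left child of 13.

17's parent is 13; the other child of 13 is 8.

8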